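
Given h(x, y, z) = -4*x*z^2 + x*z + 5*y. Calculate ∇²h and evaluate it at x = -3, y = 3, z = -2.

24

∂²h/∂x² = 0
∂²h/∂y² = 0
∂²h/∂z² = -8*x
∇²h = -8*x
At (-3, 3, -2): 24.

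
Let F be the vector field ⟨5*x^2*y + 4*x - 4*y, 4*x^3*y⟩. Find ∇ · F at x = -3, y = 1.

-134

∂F₁/∂x = 10*x*y + 4
∂F₂/∂y = 4*x^3
∇·F = 4*x^3 + 10*x*y + 4
At (-3, 1): -134.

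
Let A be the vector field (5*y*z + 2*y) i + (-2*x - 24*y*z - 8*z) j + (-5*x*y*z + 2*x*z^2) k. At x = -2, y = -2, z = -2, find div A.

∂A₁/∂x = 0
∂A₂/∂y = -24*z
∂A₃/∂z = -5*x*y + 4*x*z
∇·A = -5*x*y + 4*x*z - 24*z
At (-2, -2, -2): 44.

44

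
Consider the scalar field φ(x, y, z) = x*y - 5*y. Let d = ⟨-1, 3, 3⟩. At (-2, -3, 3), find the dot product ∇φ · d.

-18

∂φ/∂x = y
∂φ/∂y = x - 5
∂φ/∂z = 0
∇φ at (-2, -3, 3) = (-3, -7, 0)
∇φ · d = (-3)(-1) + (-7)(3) + (0)(3) = -18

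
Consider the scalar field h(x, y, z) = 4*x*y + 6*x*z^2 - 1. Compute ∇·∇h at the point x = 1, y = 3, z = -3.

∂²h/∂x² = 0
∂²h/∂y² = 0
∂²h/∂z² = 12*x
∇²h = 12*x
At (1, 3, -3): 12.

12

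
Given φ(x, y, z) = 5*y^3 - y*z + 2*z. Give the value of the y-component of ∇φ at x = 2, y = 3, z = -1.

136

(∇φ)_2 = ∂φ/∂y = 15*y^2 - z
At (2, 3, -1): 136.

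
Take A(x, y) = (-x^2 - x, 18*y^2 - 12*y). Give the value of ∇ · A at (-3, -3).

-115

∂A₁/∂x = -2*x - 1
∂A₂/∂y = 36*y - 12
∇·A = -2*x + 36*y - 13
At (-3, -3): -115.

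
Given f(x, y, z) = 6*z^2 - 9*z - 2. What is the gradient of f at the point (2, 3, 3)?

(0, 0, 27)

∂f/∂x = 0
∂f/∂y = 0
∂f/∂z = 12*z - 9
∇f = (0, 0, 12*z - 9)
At (2, 3, 3): (0, 0, 27).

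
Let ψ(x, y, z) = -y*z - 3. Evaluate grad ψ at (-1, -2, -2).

(0, 2, 2)

∂ψ/∂x = 0
∂ψ/∂y = -z
∂ψ/∂z = -y
∇ψ = (0, -z, -y)
At (-1, -2, -2): (0, 2, 2).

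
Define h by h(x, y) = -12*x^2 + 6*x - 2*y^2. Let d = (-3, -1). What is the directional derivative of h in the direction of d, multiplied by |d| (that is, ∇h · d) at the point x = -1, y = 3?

-78

∂h/∂x = -24*x + 6
∂h/∂y = -4*y
∇h at (-1, 3) = (30, -12)
∇h · d = (30)(-3) + (-12)(-1) = -78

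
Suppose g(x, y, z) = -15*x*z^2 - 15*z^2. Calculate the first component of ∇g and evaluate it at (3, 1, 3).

(∇g)_1 = ∂g/∂x = -15*z^2
At (3, 1, 3): -135.

-135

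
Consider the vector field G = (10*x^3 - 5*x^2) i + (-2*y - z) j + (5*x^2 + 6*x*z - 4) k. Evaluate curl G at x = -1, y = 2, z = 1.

(1, 4, 0)

(∇×G)₁ = ∂G₃/∂y − ∂G₂/∂z = 1
(∇×G)₂ = ∂G₁/∂z − ∂G₃/∂x = -10*x - 6*z
(∇×G)₃ = ∂G₂/∂x − ∂G₁/∂y = 0
∇×G = (1, -10*x - 6*z, 0)
At (-1, 2, 1): (1, 4, 0).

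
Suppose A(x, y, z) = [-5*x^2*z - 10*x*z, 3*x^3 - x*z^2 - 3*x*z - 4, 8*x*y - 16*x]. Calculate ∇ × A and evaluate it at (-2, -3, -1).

(∇×A)₁ = ∂A₃/∂y − ∂A₂/∂z = 2*x*z + 11*x
(∇×A)₂ = ∂A₁/∂z − ∂A₃/∂x = -5*x^2 - 10*x - 8*y + 16
(∇×A)₃ = ∂A₂/∂x − ∂A₁/∂y = 9*x^2 - z^2 - 3*z
∇×A = (2*x*z + 11*x, -5*x^2 - 10*x - 8*y + 16, 9*x^2 - z^2 - 3*z)
At (-2, -3, -1): (-18, 40, 38).

(-18, 40, 38)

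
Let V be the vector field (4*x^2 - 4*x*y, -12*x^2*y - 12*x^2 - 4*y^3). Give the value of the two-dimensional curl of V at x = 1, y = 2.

∂V₂/∂x = -24*x*y - 24*x
∂V₁/∂y = -4*x
Scalar curl = -24*x*y - 20*x
At (1, 2): -68.

-68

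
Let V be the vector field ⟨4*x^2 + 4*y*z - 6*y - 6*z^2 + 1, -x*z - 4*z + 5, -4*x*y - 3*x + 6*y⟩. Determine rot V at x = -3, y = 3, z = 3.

(∇×V)₁ = ∂V₃/∂y − ∂V₂/∂z = -3*x + 10
(∇×V)₂ = ∂V₁/∂z − ∂V₃/∂x = 8*y - 12*z + 3
(∇×V)₃ = ∂V₂/∂x − ∂V₁/∂y = -5*z + 6
∇×V = (-3*x + 10, 8*y - 12*z + 3, -5*z + 6)
At (-3, 3, 3): (19, -9, -9).

(19, -9, -9)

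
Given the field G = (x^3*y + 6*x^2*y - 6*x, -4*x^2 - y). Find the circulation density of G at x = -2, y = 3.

∂G₂/∂x = -8*x
∂G₁/∂y = x^3 + 6*x^2
Scalar curl = -x^3 - 6*x^2 - 8*x
At (-2, 3): 0.

0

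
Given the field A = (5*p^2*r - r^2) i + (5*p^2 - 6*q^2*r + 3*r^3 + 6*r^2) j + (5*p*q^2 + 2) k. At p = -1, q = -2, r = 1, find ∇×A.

(∇×A)₁ = ∂A₃/∂q − ∂A₂/∂r = 10*p*q + 6*q^2 - 9*r^2 - 12*r
(∇×A)₂ = ∂A₁/∂r − ∂A₃/∂p = 5*p^2 - 5*q^2 - 2*r
(∇×A)₃ = ∂A₂/∂p − ∂A₁/∂q = 10*p
∇×A = (10*p*q + 6*q^2 - 9*r^2 - 12*r, 5*p^2 - 5*q^2 - 2*r, 10*p)
At (-1, -2, 1): (23, -17, -10).

(23, -17, -10)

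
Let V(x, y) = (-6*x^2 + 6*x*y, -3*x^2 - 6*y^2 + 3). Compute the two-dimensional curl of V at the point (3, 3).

∂V₂/∂x = -6*x
∂V₁/∂y = 6*x
Scalar curl = -12*x
At (3, 3): -36.

-36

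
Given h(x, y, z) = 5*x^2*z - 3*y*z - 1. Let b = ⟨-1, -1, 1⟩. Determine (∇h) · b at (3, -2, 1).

∂h/∂x = 10*x*z
∂h/∂y = -3*z
∂h/∂z = 5*x^2 - 3*y
∇h at (3, -2, 1) = (30, -3, 51)
∇h · b = (30)(-1) + (-3)(-1) + (51)(1) = 24

24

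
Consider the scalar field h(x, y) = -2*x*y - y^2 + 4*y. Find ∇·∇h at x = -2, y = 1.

-2

∂²h/∂x² = 0
∂²h/∂y² = -2
∇²h = -2
At (-2, 1): -2.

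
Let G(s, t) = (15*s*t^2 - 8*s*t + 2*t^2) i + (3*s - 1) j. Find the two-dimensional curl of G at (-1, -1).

-31

∂G₂/∂s = 3
∂G₁/∂t = 30*s*t - 8*s + 4*t
Scalar curl = -30*s*t + 8*s - 4*t + 3
At (-1, -1): -31.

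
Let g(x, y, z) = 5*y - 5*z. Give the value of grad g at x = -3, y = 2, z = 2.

(0, 5, -5)

∂g/∂x = 0
∂g/∂y = 5
∂g/∂z = -5
∇g = (0, 5, -5)
At (-3, 2, 2): (0, 5, -5).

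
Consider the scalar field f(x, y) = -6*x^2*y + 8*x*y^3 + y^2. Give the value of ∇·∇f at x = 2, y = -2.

-166

∂²f/∂x² = -12*y
∂²f/∂y² = 2*(24*x*y + 1)
∇²f = 48*x*y - 12*y + 2
At (2, -2): -166.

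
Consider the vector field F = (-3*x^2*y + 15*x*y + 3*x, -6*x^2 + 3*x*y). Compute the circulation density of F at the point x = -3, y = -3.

∂F₂/∂x = -12*x + 3*y
∂F₁/∂y = -3*x^2 + 15*x
Scalar curl = 3*x^2 - 27*x + 3*y
At (-3, -3): 99.

99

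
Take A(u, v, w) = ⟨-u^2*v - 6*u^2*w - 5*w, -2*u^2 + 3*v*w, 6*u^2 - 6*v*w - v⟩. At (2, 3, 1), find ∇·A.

-51

∂A₁/∂u = -2*u*v - 12*u*w
∂A₂/∂v = 3*w
∂A₃/∂w = -6*v
∇·A = -2*u*v - 12*u*w - 6*v + 3*w
At (2, 3, 1): -51.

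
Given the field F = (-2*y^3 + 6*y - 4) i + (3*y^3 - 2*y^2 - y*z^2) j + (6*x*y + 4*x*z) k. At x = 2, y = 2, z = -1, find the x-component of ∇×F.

(∇×F)_1 = ∂F₃/∂y − ∂F₂/∂z
= 6*x − (-2*y*z)
= 6*x + 2*y*z
At (2, 2, -1): 8.

8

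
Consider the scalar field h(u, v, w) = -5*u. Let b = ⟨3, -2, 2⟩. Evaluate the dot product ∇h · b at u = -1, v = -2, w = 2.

-15

∂h/∂u = -5
∂h/∂v = 0
∂h/∂w = 0
∇h at (-1, -2, 2) = (-5, 0, 0)
∇h · b = (-5)(3) + (0)(-2) + (0)(2) = -15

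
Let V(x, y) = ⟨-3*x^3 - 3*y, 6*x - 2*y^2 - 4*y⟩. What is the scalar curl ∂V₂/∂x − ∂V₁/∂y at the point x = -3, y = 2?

∂V₂/∂x = 6
∂V₁/∂y = -3
Scalar curl = 9
At (-3, 2): 9.

9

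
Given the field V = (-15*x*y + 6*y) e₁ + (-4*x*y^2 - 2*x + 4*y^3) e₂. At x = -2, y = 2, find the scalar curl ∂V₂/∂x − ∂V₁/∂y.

-54

∂V₂/∂x = -4*y^2 - 2
∂V₁/∂y = -15*x + 6
Scalar curl = 15*x - 4*y^2 - 8
At (-2, 2): -54.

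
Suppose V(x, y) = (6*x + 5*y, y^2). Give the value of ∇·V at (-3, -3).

∂V₁/∂x = 6
∂V₂/∂y = 2*y
∇·V = 2*y + 6
At (-3, -3): 0.

0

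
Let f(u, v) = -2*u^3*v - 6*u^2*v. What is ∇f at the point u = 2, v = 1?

∂f/∂u = -6*u^2*v - 12*u*v
∂f/∂v = -2*u^3 - 6*u^2
∇f = (-6*u^2*v - 12*u*v, -2*u^3 - 6*u^2)
At (2, 1): (-48, -40).

(-48, -40)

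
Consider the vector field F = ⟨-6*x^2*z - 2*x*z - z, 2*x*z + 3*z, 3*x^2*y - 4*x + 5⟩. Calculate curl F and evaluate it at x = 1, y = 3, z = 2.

(∇×F)₁ = ∂F₃/∂y − ∂F₂/∂z = 3*x^2 - 2*x - 3
(∇×F)₂ = ∂F₁/∂z − ∂F₃/∂x = -6*x^2 - 6*x*y - 2*x + 3
(∇×F)₃ = ∂F₂/∂x − ∂F₁/∂y = 2*z
∇×F = (3*x^2 - 2*x - 3, -6*x^2 - 6*x*y - 2*x + 3, 2*z)
At (1, 3, 2): (-2, -23, 4).

(-2, -23, 4)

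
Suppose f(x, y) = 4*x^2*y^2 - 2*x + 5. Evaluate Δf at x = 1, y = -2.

∂²f/∂x² = 8*y^2
∂²f/∂y² = 8*x^2
∇²f = 8*x^2 + 8*y^2
At (1, -2): 40.

40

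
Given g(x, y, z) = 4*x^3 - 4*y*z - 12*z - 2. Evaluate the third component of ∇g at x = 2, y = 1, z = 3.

(∇g)_3 = ∂g/∂z = -4*y - 12
At (2, 1, 3): -16.

-16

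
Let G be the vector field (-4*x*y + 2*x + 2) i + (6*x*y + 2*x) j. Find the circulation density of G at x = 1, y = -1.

∂G₂/∂x = 6*y + 2
∂G₁/∂y = -4*x
Scalar curl = 4*x + 6*y + 2
At (1, -1): 0.

0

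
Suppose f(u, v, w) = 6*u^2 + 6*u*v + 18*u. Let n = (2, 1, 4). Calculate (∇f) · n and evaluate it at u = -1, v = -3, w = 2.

∂f/∂u = 12*u + 6*v + 18
∂f/∂v = 6*u
∂f/∂w = 0
∇f at (-1, -3, 2) = (-12, -6, 0)
∇f · n = (-12)(2) + (-6)(1) + (0)(4) = -30

-30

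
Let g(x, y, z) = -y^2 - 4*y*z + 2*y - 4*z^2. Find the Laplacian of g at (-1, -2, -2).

-10

∂²g/∂x² = 0
∂²g/∂y² = -2
∂²g/∂z² = -8
∇²g = -10
At (-1, -2, -2): -10.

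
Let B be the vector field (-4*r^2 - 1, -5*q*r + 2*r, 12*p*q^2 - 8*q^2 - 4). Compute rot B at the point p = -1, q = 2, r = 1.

(-72, -56, 0)

(∇×B)₁ = ∂B₃/∂q − ∂B₂/∂r = 24*p*q - 11*q - 2
(∇×B)₂ = ∂B₁/∂r − ∂B₃/∂p = -12*q^2 - 8*r
(∇×B)₃ = ∂B₂/∂p − ∂B₁/∂q = 0
∇×B = (24*p*q - 11*q - 2, -12*q^2 - 8*r, 0)
At (-1, 2, 1): (-72, -56, 0).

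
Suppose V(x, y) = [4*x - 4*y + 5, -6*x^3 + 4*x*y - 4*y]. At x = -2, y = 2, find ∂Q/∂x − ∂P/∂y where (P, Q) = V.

-60

∂V₂/∂x = -18*x^2 + 4*y
∂V₁/∂y = -4
Scalar curl = -18*x^2 + 4*y + 4
At (-2, 2): -60.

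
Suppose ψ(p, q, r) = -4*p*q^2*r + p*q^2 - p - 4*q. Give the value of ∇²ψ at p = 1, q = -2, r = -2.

∂²ψ/∂p² = 0
∂²ψ/∂q² = 2*p*(-4*r + 1)
∂²ψ/∂r² = 0
∇²ψ = -8*p*r + 2*p
At (1, -2, -2): 18.

18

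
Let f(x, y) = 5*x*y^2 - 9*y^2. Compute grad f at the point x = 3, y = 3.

∂f/∂x = 5*y^2
∂f/∂y = 10*x*y - 18*y
∇f = (5*y^2, 10*x*y - 18*y)
At (3, 3): (45, 36).

(45, 36)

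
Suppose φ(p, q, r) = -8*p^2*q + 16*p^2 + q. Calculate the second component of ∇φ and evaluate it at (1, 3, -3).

(∇φ)_2 = ∂φ/∂q = -8*p^2 + 1
At (1, 3, -3): -7.

-7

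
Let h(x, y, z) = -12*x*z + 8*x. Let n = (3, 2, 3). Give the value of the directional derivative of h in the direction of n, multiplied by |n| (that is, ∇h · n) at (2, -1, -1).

-12

∂h/∂x = -12*z + 8
∂h/∂y = 0
∂h/∂z = -12*x
∇h at (2, -1, -1) = (20, 0, -24)
∇h · n = (20)(3) + (0)(2) + (-24)(3) = -12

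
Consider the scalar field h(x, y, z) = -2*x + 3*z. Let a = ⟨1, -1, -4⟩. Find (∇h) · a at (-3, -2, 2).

-14

∂h/∂x = -2
∂h/∂y = 0
∂h/∂z = 3
∇h at (-3, -2, 2) = (-2, 0, 3)
∇h · a = (-2)(1) + (0)(-1) + (3)(-4) = -14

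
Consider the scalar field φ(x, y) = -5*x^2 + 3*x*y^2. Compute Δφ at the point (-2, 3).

-22

∂²φ/∂x² = -10
∂²φ/∂y² = 6*x
∇²φ = 6*x - 10
At (-2, 3): -22.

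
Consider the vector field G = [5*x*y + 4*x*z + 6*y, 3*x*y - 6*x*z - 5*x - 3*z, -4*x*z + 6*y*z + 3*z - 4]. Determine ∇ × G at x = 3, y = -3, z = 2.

(∇×G)₁ = ∂G₃/∂y − ∂G₂/∂z = 6*x + 6*z + 3
(∇×G)₂ = ∂G₁/∂z − ∂G₃/∂x = 4*x + 4*z
(∇×G)₃ = ∂G₂/∂x − ∂G₁/∂y = -5*x + 3*y - 6*z - 11
∇×G = (6*x + 6*z + 3, 4*x + 4*z, -5*x + 3*y - 6*z - 11)
At (3, -3, 2): (33, 20, -47).

(33, 20, -47)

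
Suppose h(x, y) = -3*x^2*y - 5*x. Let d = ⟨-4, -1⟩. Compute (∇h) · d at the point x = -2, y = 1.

-16

∂h/∂x = -6*x*y - 5
∂h/∂y = -3*x^2
∇h at (-2, 1) = (7, -12)
∇h · d = (7)(-4) + (-12)(-1) = -16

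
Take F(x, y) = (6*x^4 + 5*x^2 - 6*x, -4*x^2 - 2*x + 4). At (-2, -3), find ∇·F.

∂F₁/∂x = 24*x^3 + 10*x - 6
∂F₂/∂y = 0
∇·F = 24*x^3 + 10*x - 6
At (-2, -3): -218.

-218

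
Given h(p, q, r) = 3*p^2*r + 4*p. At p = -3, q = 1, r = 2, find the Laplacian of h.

12

∂²h/∂p² = 6*r
∂²h/∂q² = 0
∂²h/∂r² = 0
∇²h = 6*r
At (-3, 1, 2): 12.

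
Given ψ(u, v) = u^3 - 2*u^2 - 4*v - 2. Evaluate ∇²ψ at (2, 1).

∂²ψ/∂u² = 2*(3*u - 2)
∂²ψ/∂v² = 0
∇²ψ = 6*u - 4
At (2, 1): 8.

8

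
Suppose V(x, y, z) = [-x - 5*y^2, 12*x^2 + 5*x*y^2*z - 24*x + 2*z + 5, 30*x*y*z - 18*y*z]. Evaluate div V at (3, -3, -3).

53

∂V₁/∂x = -1
∂V₂/∂y = 10*x*y*z
∂V₃/∂z = 30*x*y - 18*y
∇·V = 10*x*y*z + 30*x*y - 18*y - 1
At (3, -3, -3): 53.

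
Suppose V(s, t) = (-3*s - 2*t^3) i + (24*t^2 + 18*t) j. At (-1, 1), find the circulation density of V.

∂V₂/∂s = 0
∂V₁/∂t = -6*t^2
Scalar curl = 6*t^2
At (-1, 1): 6.

6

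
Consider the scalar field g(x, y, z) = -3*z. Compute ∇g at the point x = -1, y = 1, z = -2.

(0, 0, -3)

∂g/∂x = 0
∂g/∂y = 0
∂g/∂z = -3
∇g = (0, 0, -3)
At (-1, 1, -2): (0, 0, -3).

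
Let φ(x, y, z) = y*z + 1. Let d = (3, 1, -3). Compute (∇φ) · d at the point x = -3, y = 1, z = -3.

-6

∂φ/∂x = 0
∂φ/∂y = z
∂φ/∂z = y
∇φ at (-3, 1, -3) = (0, -3, 1)
∇φ · d = (0)(3) + (-3)(1) + (1)(-3) = -6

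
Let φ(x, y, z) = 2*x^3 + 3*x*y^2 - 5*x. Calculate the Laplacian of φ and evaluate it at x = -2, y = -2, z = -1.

∂²φ/∂x² = 12*x
∂²φ/∂y² = 6*x
∂²φ/∂z² = 0
∇²φ = 18*x
At (-2, -2, -1): -36.

-36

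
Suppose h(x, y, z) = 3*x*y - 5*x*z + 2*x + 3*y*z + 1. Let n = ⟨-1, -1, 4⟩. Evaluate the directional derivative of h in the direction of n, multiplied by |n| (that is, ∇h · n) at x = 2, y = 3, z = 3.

∂h/∂x = 3*y - 5*z + 2
∂h/∂y = 3*x + 3*z
∂h/∂z = -5*x + 3*y
∇h at (2, 3, 3) = (-4, 15, -1)
∇h · n = (-4)(-1) + (15)(-1) + (-1)(4) = -15

-15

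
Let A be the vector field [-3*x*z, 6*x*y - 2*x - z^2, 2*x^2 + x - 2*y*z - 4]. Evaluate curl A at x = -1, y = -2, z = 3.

(0, 6, -14)

(∇×A)₁ = ∂A₃/∂y − ∂A₂/∂z = 0
(∇×A)₂ = ∂A₁/∂z − ∂A₃/∂x = -7*x - 1
(∇×A)₃ = ∂A₂/∂x − ∂A₁/∂y = 6*y - 2
∇×A = (0, -7*x - 1, 6*y - 2)
At (-1, -2, 3): (0, 6, -14).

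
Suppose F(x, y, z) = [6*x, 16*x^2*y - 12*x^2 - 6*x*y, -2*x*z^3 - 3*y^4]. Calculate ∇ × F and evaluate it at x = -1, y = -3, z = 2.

(324, 16, 138)

(∇×F)₁ = ∂F₃/∂y − ∂F₂/∂z = -12*y^3
(∇×F)₂ = ∂F₁/∂z − ∂F₃/∂x = 2*z^3
(∇×F)₃ = ∂F₂/∂x − ∂F₁/∂y = 32*x*y - 24*x - 6*y
∇×F = (-12*y^3, 2*z^3, 32*x*y - 24*x - 6*y)
At (-1, -3, 2): (324, 16, 138).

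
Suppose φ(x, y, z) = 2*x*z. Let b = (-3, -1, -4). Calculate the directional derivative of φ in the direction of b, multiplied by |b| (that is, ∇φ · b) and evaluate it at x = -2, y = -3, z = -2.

∂φ/∂x = 2*z
∂φ/∂y = 0
∂φ/∂z = 2*x
∇φ at (-2, -3, -2) = (-4, 0, -4)
∇φ · b = (-4)(-3) + (0)(-1) + (-4)(-4) = 28

28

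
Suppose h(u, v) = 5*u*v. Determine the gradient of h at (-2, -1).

(-5, -10)

∂h/∂u = 5*v
∂h/∂v = 5*u
∇h = (5*v, 5*u)
At (-2, -1): (-5, -10).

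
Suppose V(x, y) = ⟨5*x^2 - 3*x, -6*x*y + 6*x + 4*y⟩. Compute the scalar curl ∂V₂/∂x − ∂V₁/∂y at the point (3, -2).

18

∂V₂/∂x = -6*y + 6
∂V₁/∂y = 0
Scalar curl = -6*y + 6
At (3, -2): 18.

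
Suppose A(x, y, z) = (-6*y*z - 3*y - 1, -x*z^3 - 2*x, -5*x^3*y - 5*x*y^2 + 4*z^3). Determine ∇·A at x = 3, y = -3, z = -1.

∂A₁/∂x = 0
∂A₂/∂y = 0
∂A₃/∂z = 12*z^2
∇·A = 12*z^2
At (3, -3, -1): 12.

12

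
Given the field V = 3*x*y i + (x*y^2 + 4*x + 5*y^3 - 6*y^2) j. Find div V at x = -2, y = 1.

∂V₁/∂x = 3*y
∂V₂/∂y = 2*x*y + 15*y^2 - 12*y
∇·V = 2*x*y + 15*y^2 - 9*y
At (-2, 1): 2.

2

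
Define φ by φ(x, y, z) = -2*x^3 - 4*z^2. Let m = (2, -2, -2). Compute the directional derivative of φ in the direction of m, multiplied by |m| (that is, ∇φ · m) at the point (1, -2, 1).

4

∂φ/∂x = -6*x^2
∂φ/∂y = 0
∂φ/∂z = -8*z
∇φ at (1, -2, 1) = (-6, 0, -8)
∇φ · m = (-6)(2) + (0)(-2) + (-8)(-2) = 4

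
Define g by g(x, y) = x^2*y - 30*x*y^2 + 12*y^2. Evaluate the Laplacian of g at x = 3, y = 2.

-152

∂²g/∂x² = 2*y
∂²g/∂y² = 12*(-5*x + 2)
∇²g = -60*x + 2*y + 24
At (3, 2): -152.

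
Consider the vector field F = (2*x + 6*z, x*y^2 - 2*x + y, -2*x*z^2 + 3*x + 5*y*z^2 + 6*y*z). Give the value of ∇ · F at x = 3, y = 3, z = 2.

75

∂F₁/∂x = 2
∂F₂/∂y = 2*x*y + 1
∂F₃/∂z = -4*x*z + 10*y*z + 6*y
∇·F = 2*x*y - 4*x*z + 10*y*z + 6*y + 3
At (3, 3, 2): 75.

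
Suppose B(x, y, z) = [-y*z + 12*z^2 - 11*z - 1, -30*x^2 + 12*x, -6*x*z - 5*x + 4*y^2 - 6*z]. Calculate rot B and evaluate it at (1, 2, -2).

(16, -68, -50)

(∇×B)₁ = ∂B₃/∂y − ∂B₂/∂z = 8*y
(∇×B)₂ = ∂B₁/∂z − ∂B₃/∂x = -y + 30*z - 6
(∇×B)₃ = ∂B₂/∂x − ∂B₁/∂y = -60*x + z + 12
∇×B = (8*y, -y + 30*z - 6, -60*x + z + 12)
At (1, 2, -2): (16, -68, -50).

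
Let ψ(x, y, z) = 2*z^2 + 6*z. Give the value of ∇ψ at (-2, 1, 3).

(0, 0, 18)

∂ψ/∂x = 0
∂ψ/∂y = 0
∂ψ/∂z = 4*z + 6
∇ψ = (0, 0, 4*z + 6)
At (-2, 1, 3): (0, 0, 18).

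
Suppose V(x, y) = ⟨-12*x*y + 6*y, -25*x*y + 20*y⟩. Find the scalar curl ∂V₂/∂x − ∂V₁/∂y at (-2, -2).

20

∂V₂/∂x = -25*y
∂V₁/∂y = -12*x + 6
Scalar curl = 12*x - 25*y - 6
At (-2, -2): 20.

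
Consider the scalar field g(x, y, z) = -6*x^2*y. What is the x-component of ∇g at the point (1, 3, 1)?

(∇g)_1 = ∂g/∂x = -12*x*y
At (1, 3, 1): -36.

-36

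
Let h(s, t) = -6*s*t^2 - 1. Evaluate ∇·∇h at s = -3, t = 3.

36

∂²h/∂s² = 0
∂²h/∂t² = -12*s
∇²h = -12*s
At (-3, 3): 36.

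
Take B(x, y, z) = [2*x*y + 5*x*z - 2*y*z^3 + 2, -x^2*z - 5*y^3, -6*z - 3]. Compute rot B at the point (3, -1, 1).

(9, 21, -10)

(∇×B)₁ = ∂B₃/∂y − ∂B₂/∂z = x^2
(∇×B)₂ = ∂B₁/∂z − ∂B₃/∂x = 5*x - 6*y*z^2
(∇×B)₃ = ∂B₂/∂x − ∂B₁/∂y = -2*x*z - 2*x + 2*z^3
∇×B = (x^2, 5*x - 6*y*z^2, -2*x*z - 2*x + 2*z^3)
At (3, -1, 1): (9, 21, -10).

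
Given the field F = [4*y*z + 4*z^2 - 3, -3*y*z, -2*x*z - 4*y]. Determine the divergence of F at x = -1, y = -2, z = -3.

11

∂F₁/∂x = 0
∂F₂/∂y = -3*z
∂F₃/∂z = -2*x
∇·F = -2*x - 3*z
At (-1, -2, -3): 11.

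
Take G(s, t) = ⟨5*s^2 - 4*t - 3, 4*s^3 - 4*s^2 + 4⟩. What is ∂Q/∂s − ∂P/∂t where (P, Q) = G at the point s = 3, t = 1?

88

∂G₂/∂s = 12*s^2 - 8*s
∂G₁/∂t = -4
Scalar curl = 12*s^2 - 8*s + 4
At (3, 1): 88.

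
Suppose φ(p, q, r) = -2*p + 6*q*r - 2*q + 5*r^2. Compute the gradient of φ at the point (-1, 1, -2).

∂φ/∂p = -2
∂φ/∂q = 6*r - 2
∂φ/∂r = 6*q + 10*r
∇φ = (-2, 6*r - 2, 6*q + 10*r)
At (-1, 1, -2): (-2, -14, -14).

(-2, -14, -14)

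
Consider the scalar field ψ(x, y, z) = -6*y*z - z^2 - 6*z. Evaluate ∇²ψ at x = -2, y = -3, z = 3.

-2

∂²ψ/∂x² = 0
∂²ψ/∂y² = 0
∂²ψ/∂z² = -2
∇²ψ = -2
At (-2, -3, 3): -2.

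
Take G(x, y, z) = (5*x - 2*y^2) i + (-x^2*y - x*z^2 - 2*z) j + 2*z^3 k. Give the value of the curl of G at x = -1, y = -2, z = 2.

(∇×G)₁ = ∂G₃/∂y − ∂G₂/∂z = 2*x*z + 2
(∇×G)₂ = ∂G₁/∂z − ∂G₃/∂x = 0
(∇×G)₃ = ∂G₂/∂x − ∂G₁/∂y = -2*x*y + 4*y - z^2
∇×G = (2*x*z + 2, 0, -2*x*y + 4*y - z^2)
At (-1, -2, 2): (-2, 0, -16).

(-2, 0, -16)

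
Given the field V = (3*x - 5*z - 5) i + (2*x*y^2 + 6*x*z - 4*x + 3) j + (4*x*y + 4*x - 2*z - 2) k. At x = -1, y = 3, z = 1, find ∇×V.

(∇×V)₁ = ∂V₃/∂y − ∂V₂/∂z = -2*x
(∇×V)₂ = ∂V₁/∂z − ∂V₃/∂x = -4*y - 9
(∇×V)₃ = ∂V₂/∂x − ∂V₁/∂y = 2*y^2 + 6*z - 4
∇×V = (-2*x, -4*y - 9, 2*y^2 + 6*z - 4)
At (-1, 3, 1): (2, -21, 20).

(2, -21, 20)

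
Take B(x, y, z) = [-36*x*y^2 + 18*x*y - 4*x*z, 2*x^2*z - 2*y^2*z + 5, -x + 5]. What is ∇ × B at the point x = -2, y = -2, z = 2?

(∇×B)₁ = ∂B₃/∂y − ∂B₂/∂z = -2*x^2 + 2*y^2
(∇×B)₂ = ∂B₁/∂z − ∂B₃/∂x = -4*x + 1
(∇×B)₃ = ∂B₂/∂x − ∂B₁/∂y = 72*x*y + 4*x*z - 18*x
∇×B = (-2*x^2 + 2*y^2, -4*x + 1, 72*x*y + 4*x*z - 18*x)
At (-2, -2, 2): (0, 9, 308).

(0, 9, 308)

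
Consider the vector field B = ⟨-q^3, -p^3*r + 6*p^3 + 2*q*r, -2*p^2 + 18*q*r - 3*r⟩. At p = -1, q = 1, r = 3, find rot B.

(51, -4, 12)

(∇×B)₁ = ∂B₃/∂q − ∂B₂/∂r = p^3 - 2*q + 18*r
(∇×B)₂ = ∂B₁/∂r − ∂B₃/∂p = 4*p
(∇×B)₃ = ∂B₂/∂p − ∂B₁/∂q = -3*p^2*r + 18*p^2 + 3*q^2
∇×B = (p^3 - 2*q + 18*r, 4*p, -3*p^2*r + 18*p^2 + 3*q^2)
At (-1, 1, 3): (51, -4, 12).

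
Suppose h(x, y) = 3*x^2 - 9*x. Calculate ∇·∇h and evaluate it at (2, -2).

∂²h/∂x² = 6
∂²h/∂y² = 0
∇²h = 6
At (2, -2): 6.

6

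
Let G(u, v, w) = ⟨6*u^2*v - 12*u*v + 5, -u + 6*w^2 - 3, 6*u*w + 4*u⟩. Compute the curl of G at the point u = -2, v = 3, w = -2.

(∇×G)₁ = ∂G₃/∂v − ∂G₂/∂w = -12*w
(∇×G)₂ = ∂G₁/∂w − ∂G₃/∂u = -6*w - 4
(∇×G)₃ = ∂G₂/∂u − ∂G₁/∂v = -6*u^2 + 12*u - 1
∇×G = (-12*w, -6*w - 4, -6*u^2 + 12*u - 1)
At (-2, 3, -2): (24, 8, -49).

(24, 8, -49)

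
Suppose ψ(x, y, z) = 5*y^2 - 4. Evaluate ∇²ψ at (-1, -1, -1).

10

∂²ψ/∂x² = 0
∂²ψ/∂y² = 10
∂²ψ/∂z² = 0
∇²ψ = 10
At (-1, -1, -1): 10.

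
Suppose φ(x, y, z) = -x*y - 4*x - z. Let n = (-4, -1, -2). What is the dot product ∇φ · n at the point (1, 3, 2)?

31

∂φ/∂x = -y - 4
∂φ/∂y = -x
∂φ/∂z = -1
∇φ at (1, 3, 2) = (-7, -1, -1)
∇φ · n = (-7)(-4) + (-1)(-1) + (-1)(-2) = 31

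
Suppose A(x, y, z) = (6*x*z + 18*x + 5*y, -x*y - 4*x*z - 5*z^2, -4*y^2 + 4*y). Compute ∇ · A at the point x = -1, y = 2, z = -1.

∂A₁/∂x = 6*z + 18
∂A₂/∂y = -x
∂A₃/∂z = 0
∇·A = -x + 6*z + 18
At (-1, 2, -1): 13.

13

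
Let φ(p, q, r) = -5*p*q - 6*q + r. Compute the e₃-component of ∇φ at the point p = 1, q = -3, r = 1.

(∇φ)_3 = ∂φ/∂r = 1
At (1, -3, 1): 1.

1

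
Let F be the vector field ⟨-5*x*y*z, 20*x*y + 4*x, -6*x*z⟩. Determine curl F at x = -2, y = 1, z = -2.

(∇×F)₁ = ∂F₃/∂y − ∂F₂/∂z = 0
(∇×F)₂ = ∂F₁/∂z − ∂F₃/∂x = -5*x*y + 6*z
(∇×F)₃ = ∂F₂/∂x − ∂F₁/∂y = 5*x*z + 20*y + 4
∇×F = (0, -5*x*y + 6*z, 5*x*z + 20*y + 4)
At (-2, 1, -2): (0, -2, 44).

(0, -2, 44)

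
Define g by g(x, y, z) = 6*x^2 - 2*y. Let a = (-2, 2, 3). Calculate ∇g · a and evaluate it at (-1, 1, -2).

20

∂g/∂x = 12*x
∂g/∂y = -2
∂g/∂z = 0
∇g at (-1, 1, -2) = (-12, -2, 0)
∇g · a = (-12)(-2) + (-2)(2) + (0)(3) = 20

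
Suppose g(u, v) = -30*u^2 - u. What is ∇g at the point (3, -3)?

(-181, 0)

∂g/∂u = -60*u - 1
∂g/∂v = 0
∇g = (-60*u - 1, 0)
At (3, -3): (-181, 0).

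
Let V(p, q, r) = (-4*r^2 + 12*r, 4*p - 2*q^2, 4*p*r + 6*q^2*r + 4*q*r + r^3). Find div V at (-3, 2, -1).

15

∂V₁/∂p = 0
∂V₂/∂q = -4*q
∂V₃/∂r = 4*p + 6*q^2 + 4*q + 3*r^2
∇·V = 4*p + 6*q^2 + 3*r^2
At (-3, 2, -1): 15.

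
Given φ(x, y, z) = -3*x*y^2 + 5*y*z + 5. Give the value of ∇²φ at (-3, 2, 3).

∂²φ/∂x² = 0
∂²φ/∂y² = -6*x
∂²φ/∂z² = 0
∇²φ = -6*x
At (-3, 2, 3): 18.

18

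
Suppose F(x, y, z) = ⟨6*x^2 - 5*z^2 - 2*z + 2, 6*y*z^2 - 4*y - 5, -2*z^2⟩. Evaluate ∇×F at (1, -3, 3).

(∇×F)₁ = ∂F₃/∂y − ∂F₂/∂z = -12*y*z
(∇×F)₂ = ∂F₁/∂z − ∂F₃/∂x = -10*z - 2
(∇×F)₃ = ∂F₂/∂x − ∂F₁/∂y = 0
∇×F = (-12*y*z, -10*z - 2, 0)
At (1, -3, 3): (108, -32, 0).

(108, -32, 0)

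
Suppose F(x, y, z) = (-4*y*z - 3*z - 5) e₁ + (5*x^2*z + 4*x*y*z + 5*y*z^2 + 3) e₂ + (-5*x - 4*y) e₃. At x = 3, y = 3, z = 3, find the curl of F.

(-175, -10, 138)

(∇×F)₁ = ∂F₃/∂y − ∂F₂/∂z = -5*x^2 - 4*x*y - 10*y*z - 4
(∇×F)₂ = ∂F₁/∂z − ∂F₃/∂x = -4*y + 2
(∇×F)₃ = ∂F₂/∂x − ∂F₁/∂y = 10*x*z + 4*y*z + 4*z
∇×F = (-5*x^2 - 4*x*y - 10*y*z - 4, -4*y + 2, 10*x*z + 4*y*z + 4*z)
At (3, 3, 3): (-175, -10, 138).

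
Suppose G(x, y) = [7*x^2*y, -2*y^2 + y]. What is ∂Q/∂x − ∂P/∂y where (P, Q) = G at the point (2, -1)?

∂G₂/∂x = 0
∂G₁/∂y = 7*x^2
Scalar curl = -7*x^2
At (2, -1): -28.

-28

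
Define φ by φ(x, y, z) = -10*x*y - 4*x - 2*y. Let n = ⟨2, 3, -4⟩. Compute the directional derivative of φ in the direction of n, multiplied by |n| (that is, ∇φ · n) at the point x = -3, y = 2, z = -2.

36

∂φ/∂x = -10*y - 4
∂φ/∂y = -10*x - 2
∂φ/∂z = 0
∇φ at (-3, 2, -2) = (-24, 28, 0)
∇φ · n = (-24)(2) + (28)(3) + (0)(-4) = 36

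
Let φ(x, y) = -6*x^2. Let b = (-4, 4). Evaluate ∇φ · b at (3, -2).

144

∂φ/∂x = -12*x
∂φ/∂y = 0
∇φ at (3, -2) = (-36, 0)
∇φ · b = (-36)(-4) + (0)(4) = 144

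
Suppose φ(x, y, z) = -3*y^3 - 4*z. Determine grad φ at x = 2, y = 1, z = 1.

(0, -9, -4)

∂φ/∂x = 0
∂φ/∂y = -9*y^2
∂φ/∂z = -4
∇φ = (0, -9*y^2, -4)
At (2, 1, 1): (0, -9, -4).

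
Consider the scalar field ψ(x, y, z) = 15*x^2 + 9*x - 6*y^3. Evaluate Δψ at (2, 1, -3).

-6

∂²ψ/∂x² = 30
∂²ψ/∂y² = -36*y
∂²ψ/∂z² = 0
∇²ψ = -36*y + 30
At (2, 1, -3): -6.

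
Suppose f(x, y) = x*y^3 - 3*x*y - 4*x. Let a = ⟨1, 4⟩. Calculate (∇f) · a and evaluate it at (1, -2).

∂f/∂x = y^3 - 3*y - 4
∂f/∂y = 3*x*y^2 - 3*x
∇f at (1, -2) = (-6, 9)
∇f · a = (-6)(1) + (9)(4) = 30

30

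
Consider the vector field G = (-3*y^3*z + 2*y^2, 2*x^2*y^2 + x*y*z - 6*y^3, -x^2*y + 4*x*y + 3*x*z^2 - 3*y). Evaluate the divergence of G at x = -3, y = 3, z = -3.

9

∂G₁/∂x = 0
∂G₂/∂y = 4*x^2*y + x*z - 18*y^2
∂G₃/∂z = 6*x*z
∇·G = 4*x^2*y + 7*x*z - 18*y^2
At (-3, 3, -3): 9.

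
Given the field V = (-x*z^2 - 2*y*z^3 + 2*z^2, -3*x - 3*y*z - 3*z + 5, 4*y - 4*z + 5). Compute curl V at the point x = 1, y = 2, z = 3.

(∇×V)₁ = ∂V₃/∂y − ∂V₂/∂z = 3*y + 7
(∇×V)₂ = ∂V₁/∂z − ∂V₃/∂x = -2*x*z - 6*y*z^2 + 4*z
(∇×V)₃ = ∂V₂/∂x − ∂V₁/∂y = 2*z^3 - 3
∇×V = (3*y + 7, -2*x*z - 6*y*z^2 + 4*z, 2*z^3 - 3)
At (1, 2, 3): (13, -102, 51).

(13, -102, 51)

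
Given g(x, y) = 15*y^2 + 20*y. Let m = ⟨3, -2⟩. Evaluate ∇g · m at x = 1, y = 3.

∂g/∂x = 0
∂g/∂y = 30*y + 20
∇g at (1, 3) = (0, 110)
∇g · m = (0)(3) + (110)(-2) = -220

-220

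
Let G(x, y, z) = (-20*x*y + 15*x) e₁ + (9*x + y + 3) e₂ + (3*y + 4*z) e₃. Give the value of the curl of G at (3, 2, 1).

(3, 0, 69)

(∇×G)₁ = ∂G₃/∂y − ∂G₂/∂z = 3
(∇×G)₂ = ∂G₁/∂z − ∂G₃/∂x = 0
(∇×G)₃ = ∂G₂/∂x − ∂G₁/∂y = 20*x + 9
∇×G = (3, 0, 20*x + 9)
At (3, 2, 1): (3, 0, 69).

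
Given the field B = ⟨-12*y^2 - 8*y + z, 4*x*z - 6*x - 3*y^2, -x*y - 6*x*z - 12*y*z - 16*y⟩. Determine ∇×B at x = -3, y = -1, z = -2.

(∇×B)₁ = ∂B₃/∂y − ∂B₂/∂z = -5*x - 12*z - 16
(∇×B)₂ = ∂B₁/∂z − ∂B₃/∂x = y + 6*z + 1
(∇×B)₃ = ∂B₂/∂x − ∂B₁/∂y = 24*y + 4*z + 2
∇×B = (-5*x - 12*z - 16, y + 6*z + 1, 24*y + 4*z + 2)
At (-3, -1, -2): (23, -12, -30).

(23, -12, -30)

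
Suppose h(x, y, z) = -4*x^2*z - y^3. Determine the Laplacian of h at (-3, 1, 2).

-22

∂²h/∂x² = -8*z
∂²h/∂y² = -6*y
∂²h/∂z² = 0
∇²h = -6*y - 8*z
At (-3, 1, 2): -22.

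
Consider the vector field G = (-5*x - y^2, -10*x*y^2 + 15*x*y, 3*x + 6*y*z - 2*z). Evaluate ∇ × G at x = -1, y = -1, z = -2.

(∇×G)₁ = ∂G₃/∂y − ∂G₂/∂z = 6*z
(∇×G)₂ = ∂G₁/∂z − ∂G₃/∂x = -3
(∇×G)₃ = ∂G₂/∂x − ∂G₁/∂y = -10*y^2 + 17*y
∇×G = (6*z, -3, -10*y^2 + 17*y)
At (-1, -1, -2): (-12, -3, -27).

(-12, -3, -27)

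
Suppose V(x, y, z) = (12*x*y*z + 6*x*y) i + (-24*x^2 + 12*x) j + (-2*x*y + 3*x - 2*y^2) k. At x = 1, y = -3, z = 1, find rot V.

(10, -45, -54)

(∇×V)₁ = ∂V₃/∂y − ∂V₂/∂z = -2*x - 4*y
(∇×V)₂ = ∂V₁/∂z − ∂V₃/∂x = 12*x*y + 2*y - 3
(∇×V)₃ = ∂V₂/∂x − ∂V₁/∂y = -12*x*z - 54*x + 12
∇×V = (-2*x - 4*y, 12*x*y + 2*y - 3, -12*x*z - 54*x + 12)
At (1, -3, 1): (10, -45, -54).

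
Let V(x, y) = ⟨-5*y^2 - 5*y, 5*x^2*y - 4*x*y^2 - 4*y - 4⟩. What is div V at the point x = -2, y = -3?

∂V₁/∂x = 0
∂V₂/∂y = 5*x^2 - 8*x*y - 4
∇·V = 5*x^2 - 8*x*y - 4
At (-2, -3): -32.

-32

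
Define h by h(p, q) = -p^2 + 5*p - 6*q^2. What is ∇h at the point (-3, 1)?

∂h/∂p = -2*p + 5
∂h/∂q = -12*q
∇h = (-2*p + 5, -12*q)
At (-3, 1): (11, -12).

(11, -12)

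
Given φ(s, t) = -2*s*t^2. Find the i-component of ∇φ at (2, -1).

-2

(∇φ)_1 = ∂φ/∂s = -2*t^2
At (2, -1): -2.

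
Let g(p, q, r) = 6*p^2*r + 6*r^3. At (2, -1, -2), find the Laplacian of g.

-96

∂²g/∂p² = 12*r
∂²g/∂q² = 0
∂²g/∂r² = 36*r
∇²g = 48*r
At (2, -1, -2): -96.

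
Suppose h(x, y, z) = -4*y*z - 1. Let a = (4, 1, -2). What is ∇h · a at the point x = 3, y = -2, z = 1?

-20

∂h/∂x = 0
∂h/∂y = -4*z
∂h/∂z = -4*y
∇h at (3, -2, 1) = (0, -4, 8)
∇h · a = (0)(4) + (-4)(1) + (8)(-2) = -20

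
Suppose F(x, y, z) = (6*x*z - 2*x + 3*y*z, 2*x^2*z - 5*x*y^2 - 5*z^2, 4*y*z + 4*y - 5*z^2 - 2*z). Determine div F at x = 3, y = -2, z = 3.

∂F₁/∂x = 6*z - 2
∂F₂/∂y = -10*x*y
∂F₃/∂z = 4*y - 10*z - 2
∇·F = -10*x*y + 4*y - 4*z - 4
At (3, -2, 3): 36.

36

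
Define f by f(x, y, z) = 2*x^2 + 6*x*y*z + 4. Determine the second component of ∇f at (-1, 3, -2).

12

(∇f)_2 = ∂f/∂y = 6*x*z
At (-1, 3, -2): 12.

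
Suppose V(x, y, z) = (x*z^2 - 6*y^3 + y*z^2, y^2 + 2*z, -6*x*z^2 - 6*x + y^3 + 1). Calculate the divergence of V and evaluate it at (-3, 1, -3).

-97

∂V₁/∂x = z^2
∂V₂/∂y = 2*y
∂V₃/∂z = -12*x*z
∇·V = -12*x*z + 2*y + z^2
At (-3, 1, -3): -97.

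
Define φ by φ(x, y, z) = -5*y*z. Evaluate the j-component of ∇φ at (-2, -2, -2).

10

(∇φ)_2 = ∂φ/∂y = -5*z
At (-2, -2, -2): 10.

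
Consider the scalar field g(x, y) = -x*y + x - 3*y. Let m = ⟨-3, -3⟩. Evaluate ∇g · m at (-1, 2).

∂g/∂x = -y + 1
∂g/∂y = -x - 3
∇g at (-1, 2) = (-1, -2)
∇g · m = (-1)(-3) + (-2)(-3) = 9

9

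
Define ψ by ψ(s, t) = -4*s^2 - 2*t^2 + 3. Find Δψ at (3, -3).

∂²ψ/∂s² = -8
∂²ψ/∂t² = -4
∇²ψ = -12
At (3, -3): -12.

-12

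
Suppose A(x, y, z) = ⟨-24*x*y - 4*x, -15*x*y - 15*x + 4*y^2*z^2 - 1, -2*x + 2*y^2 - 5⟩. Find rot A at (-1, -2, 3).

(∇×A)₁ = ∂A₃/∂y − ∂A₂/∂z = -8*y^2*z + 4*y
(∇×A)₂ = ∂A₁/∂z − ∂A₃/∂x = 2
(∇×A)₃ = ∂A₂/∂x − ∂A₁/∂y = 24*x - 15*y - 15
∇×A = (-8*y^2*z + 4*y, 2, 24*x - 15*y - 15)
At (-1, -2, 3): (-104, 2, -9).

(-104, 2, -9)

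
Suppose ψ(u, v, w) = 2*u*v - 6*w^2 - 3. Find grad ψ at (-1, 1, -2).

(2, -2, 24)

∂ψ/∂u = 2*v
∂ψ/∂v = 2*u
∂ψ/∂w = -12*w
∇ψ = (2*v, 2*u, -12*w)
At (-1, 1, -2): (2, -2, 24).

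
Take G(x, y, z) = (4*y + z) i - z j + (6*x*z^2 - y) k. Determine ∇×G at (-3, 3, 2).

(∇×G)₁ = ∂G₃/∂y − ∂G₂/∂z = 0
(∇×G)₂ = ∂G₁/∂z − ∂G₃/∂x = -6*z^2 + 1
(∇×G)₃ = ∂G₂/∂x − ∂G₁/∂y = -4
∇×G = (0, -6*z^2 + 1, -4)
At (-3, 3, 2): (0, -23, -4).

(0, -23, -4)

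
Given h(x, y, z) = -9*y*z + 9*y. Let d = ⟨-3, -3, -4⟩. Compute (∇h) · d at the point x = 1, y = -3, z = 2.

∂h/∂x = 0
∂h/∂y = -9*z + 9
∂h/∂z = -9*y
∇h at (1, -3, 2) = (0, -9, 27)
∇h · d = (0)(-3) + (-9)(-3) + (27)(-4) = -81

-81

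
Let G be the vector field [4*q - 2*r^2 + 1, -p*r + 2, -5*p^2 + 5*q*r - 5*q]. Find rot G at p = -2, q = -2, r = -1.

(∇×G)₁ = ∂G₃/∂q − ∂G₂/∂r = p + 5*r - 5
(∇×G)₂ = ∂G₁/∂r − ∂G₃/∂p = 10*p - 4*r
(∇×G)₃ = ∂G₂/∂p − ∂G₁/∂q = -r - 4
∇×G = (p + 5*r - 5, 10*p - 4*r, -r - 4)
At (-2, -2, -1): (-12, -16, -3).

(-12, -16, -3)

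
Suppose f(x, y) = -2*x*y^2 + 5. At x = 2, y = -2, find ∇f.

(-8, 16)

∂f/∂x = -2*y^2
∂f/∂y = -4*x*y
∇f = (-2*y^2, -4*x*y)
At (2, -2): (-8, 16).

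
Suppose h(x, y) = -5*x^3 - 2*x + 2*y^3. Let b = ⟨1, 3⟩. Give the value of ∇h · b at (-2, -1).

-44

∂h/∂x = -15*x^2 - 2
∂h/∂y = 6*y^2
∇h at (-2, -1) = (-62, 6)
∇h · b = (-62)(1) + (6)(3) = -44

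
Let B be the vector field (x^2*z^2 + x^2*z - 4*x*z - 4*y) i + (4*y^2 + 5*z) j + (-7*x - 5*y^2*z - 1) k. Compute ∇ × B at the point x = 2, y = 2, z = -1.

(15, -5, 4)

(∇×B)₁ = ∂B₃/∂y − ∂B₂/∂z = -10*y*z - 5
(∇×B)₂ = ∂B₁/∂z − ∂B₃/∂x = 2*x^2*z + x^2 - 4*x + 7
(∇×B)₃ = ∂B₂/∂x − ∂B₁/∂y = 4
∇×B = (-10*y*z - 5, 2*x^2*z + x^2 - 4*x + 7, 4)
At (2, 2, -1): (15, -5, 4).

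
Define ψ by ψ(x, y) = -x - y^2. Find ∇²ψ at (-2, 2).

∂²ψ/∂x² = 0
∂²ψ/∂y² = -2
∇²ψ = -2
At (-2, 2): -2.

-2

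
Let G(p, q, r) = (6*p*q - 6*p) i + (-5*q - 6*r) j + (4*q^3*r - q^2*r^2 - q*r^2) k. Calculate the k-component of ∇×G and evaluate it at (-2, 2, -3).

12

(∇×G)_3 = ∂G₂/∂p − ∂G₁/∂q
= 0 − (6*p)
= -6*p
At (-2, 2, -3): 12.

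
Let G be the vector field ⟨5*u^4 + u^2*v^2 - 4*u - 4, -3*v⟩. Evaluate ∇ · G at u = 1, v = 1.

15

∂G₁/∂u = 20*u^3 + 2*u*v^2 - 4
∂G₂/∂v = -3
∇·G = 20*u^3 + 2*u*v^2 - 7
At (1, 1): 15.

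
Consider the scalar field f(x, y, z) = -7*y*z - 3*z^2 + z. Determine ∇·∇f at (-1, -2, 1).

∂²f/∂x² = 0
∂²f/∂y² = 0
∂²f/∂z² = -6
∇²f = -6
At (-1, -2, 1): -6.

-6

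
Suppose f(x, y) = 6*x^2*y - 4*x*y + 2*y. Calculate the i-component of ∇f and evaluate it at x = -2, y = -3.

(∇f)_1 = ∂f/∂x = 12*x*y - 4*y
At (-2, -3): 84.

84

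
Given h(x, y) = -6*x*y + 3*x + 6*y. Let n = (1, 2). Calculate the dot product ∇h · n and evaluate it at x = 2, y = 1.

∂h/∂x = -6*y + 3
∂h/∂y = -6*x + 6
∇h at (2, 1) = (-3, -6)
∇h · n = (-3)(1) + (-6)(2) = -15

-15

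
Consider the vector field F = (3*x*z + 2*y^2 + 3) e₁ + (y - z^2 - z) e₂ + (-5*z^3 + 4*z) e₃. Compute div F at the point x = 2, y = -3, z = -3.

∂F₁/∂x = 3*z
∂F₂/∂y = 1
∂F₃/∂z = -15*z^2 + 4
∇·F = -15*z^2 + 3*z + 5
At (2, -3, -3): -139.

-139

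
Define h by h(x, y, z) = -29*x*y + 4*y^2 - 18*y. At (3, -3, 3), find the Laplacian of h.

8

∂²h/∂x² = 0
∂²h/∂y² = 8
∂²h/∂z² = 0
∇²h = 8
At (3, -3, 3): 8.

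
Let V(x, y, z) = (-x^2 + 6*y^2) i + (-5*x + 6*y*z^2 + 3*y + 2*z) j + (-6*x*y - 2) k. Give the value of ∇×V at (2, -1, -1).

(-26, -6, 7)

(∇×V)₁ = ∂V₃/∂y − ∂V₂/∂z = -6*x - 12*y*z - 2
(∇×V)₂ = ∂V₁/∂z − ∂V₃/∂x = 6*y
(∇×V)₃ = ∂V₂/∂x − ∂V₁/∂y = -12*y - 5
∇×V = (-6*x - 12*y*z - 2, 6*y, -12*y - 5)
At (2, -1, -1): (-26, -6, 7).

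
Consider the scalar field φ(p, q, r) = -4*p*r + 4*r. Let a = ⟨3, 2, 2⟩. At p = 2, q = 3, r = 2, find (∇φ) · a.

-32

∂φ/∂p = -4*r
∂φ/∂q = 0
∂φ/∂r = -4*p + 4
∇φ at (2, 3, 2) = (-8, 0, -4)
∇φ · a = (-8)(3) + (0)(2) + (-4)(2) = -32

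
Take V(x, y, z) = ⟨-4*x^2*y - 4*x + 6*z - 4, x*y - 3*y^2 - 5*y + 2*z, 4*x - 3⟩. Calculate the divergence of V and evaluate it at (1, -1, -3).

6

∂V₁/∂x = -8*x*y - 4
∂V₂/∂y = x - 6*y - 5
∂V₃/∂z = 0
∇·V = -8*x*y + x - 6*y - 9
At (1, -1, -3): 6.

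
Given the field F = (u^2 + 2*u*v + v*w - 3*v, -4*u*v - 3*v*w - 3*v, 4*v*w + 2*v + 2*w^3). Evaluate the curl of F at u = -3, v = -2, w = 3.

(∇×F)₁ = ∂F₃/∂v − ∂F₂/∂w = 3*v + 4*w + 2
(∇×F)₂ = ∂F₁/∂w − ∂F₃/∂u = v
(∇×F)₃ = ∂F₂/∂u − ∂F₁/∂v = -2*u - 4*v - w + 3
∇×F = (3*v + 4*w + 2, v, -2*u - 4*v - w + 3)
At (-3, -2, 3): (8, -2, 14).

(8, -2, 14)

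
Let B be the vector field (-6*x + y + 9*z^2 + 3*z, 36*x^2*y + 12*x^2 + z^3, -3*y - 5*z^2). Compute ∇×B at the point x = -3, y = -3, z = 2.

(-15, 39, 575)

(∇×B)₁ = ∂B₃/∂y − ∂B₂/∂z = -3*z^2 - 3
(∇×B)₂ = ∂B₁/∂z − ∂B₃/∂x = 18*z + 3
(∇×B)₃ = ∂B₂/∂x − ∂B₁/∂y = 72*x*y + 24*x - 1
∇×B = (-3*z^2 - 3, 18*z + 3, 72*x*y + 24*x - 1)
At (-3, -3, 2): (-15, 39, 575).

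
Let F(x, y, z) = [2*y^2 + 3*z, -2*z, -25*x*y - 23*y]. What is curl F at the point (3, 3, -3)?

(∇×F)₁ = ∂F₃/∂y − ∂F₂/∂z = -25*x - 21
(∇×F)₂ = ∂F₁/∂z − ∂F₃/∂x = 25*y + 3
(∇×F)₃ = ∂F₂/∂x − ∂F₁/∂y = -4*y
∇×F = (-25*x - 21, 25*y + 3, -4*y)
At (3, 3, -3): (-96, 78, -12).

(-96, 78, -12)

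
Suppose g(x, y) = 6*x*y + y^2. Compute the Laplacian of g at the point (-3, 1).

2

∂²g/∂x² = 0
∂²g/∂y² = 2
∇²g = 2
At (-3, 1): 2.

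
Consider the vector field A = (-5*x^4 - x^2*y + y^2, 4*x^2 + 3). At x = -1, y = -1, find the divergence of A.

∂A₁/∂x = -20*x^3 - 2*x*y
∂A₂/∂y = 0
∇·A = -20*x^3 - 2*x*y
At (-1, -1): 18.

18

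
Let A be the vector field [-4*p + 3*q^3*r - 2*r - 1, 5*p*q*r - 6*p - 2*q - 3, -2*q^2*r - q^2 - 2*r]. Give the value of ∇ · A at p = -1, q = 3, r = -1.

∂A₁/∂p = -4
∂A₂/∂q = 5*p*r - 2
∂A₃/∂r = -2*q^2 - 2
∇·A = 5*p*r - 2*q^2 - 8
At (-1, 3, -1): -21.

-21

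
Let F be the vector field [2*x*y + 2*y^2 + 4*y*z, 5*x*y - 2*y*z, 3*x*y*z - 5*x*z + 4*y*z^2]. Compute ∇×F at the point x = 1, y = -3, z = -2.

(∇×F)₁ = ∂F₃/∂y − ∂F₂/∂z = 3*x*z + 2*y + 4*z^2
(∇×F)₂ = ∂F₁/∂z − ∂F₃/∂x = -3*y*z + 4*y + 5*z
(∇×F)₃ = ∂F₂/∂x − ∂F₁/∂y = -2*x + y - 4*z
∇×F = (3*x*z + 2*y + 4*z^2, -3*y*z + 4*y + 5*z, -2*x + y - 4*z)
At (1, -3, -2): (4, -40, 3).

(4, -40, 3)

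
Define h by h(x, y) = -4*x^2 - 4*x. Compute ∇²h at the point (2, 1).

∂²h/∂x² = -8
∂²h/∂y² = 0
∇²h = -8
At (2, 1): -8.

-8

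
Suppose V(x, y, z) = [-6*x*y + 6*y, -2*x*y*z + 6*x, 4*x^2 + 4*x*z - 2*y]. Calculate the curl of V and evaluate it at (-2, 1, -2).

(∇×V)₁ = ∂V₃/∂y − ∂V₂/∂z = 2*x*y - 2
(∇×V)₂ = ∂V₁/∂z − ∂V₃/∂x = -8*x - 4*z
(∇×V)₃ = ∂V₂/∂x − ∂V₁/∂y = 6*x - 2*y*z
∇×V = (2*x*y - 2, -8*x - 4*z, 6*x - 2*y*z)
At (-2, 1, -2): (-6, 24, -8).

(-6, 24, -8)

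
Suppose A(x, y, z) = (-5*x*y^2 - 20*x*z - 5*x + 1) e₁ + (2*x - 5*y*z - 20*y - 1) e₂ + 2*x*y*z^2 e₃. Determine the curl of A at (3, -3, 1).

(-9, -54, -88)

(∇×A)₁ = ∂A₃/∂y − ∂A₂/∂z = 2*x*z^2 + 5*y
(∇×A)₂ = ∂A₁/∂z − ∂A₃/∂x = -20*x - 2*y*z^2
(∇×A)₃ = ∂A₂/∂x − ∂A₁/∂y = 10*x*y + 2
∇×A = (2*x*z^2 + 5*y, -20*x - 2*y*z^2, 10*x*y + 2)
At (3, -3, 1): (-9, -54, -88).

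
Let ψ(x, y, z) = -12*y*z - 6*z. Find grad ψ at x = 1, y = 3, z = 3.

(0, -36, -42)

∂ψ/∂x = 0
∂ψ/∂y = -12*z
∂ψ/∂z = -12*y - 6
∇ψ = (0, -12*z, -12*y - 6)
At (1, 3, 3): (0, -36, -42).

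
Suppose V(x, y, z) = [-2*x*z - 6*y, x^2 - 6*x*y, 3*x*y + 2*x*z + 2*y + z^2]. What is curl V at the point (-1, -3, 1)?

(-1, 9, 22)

(∇×V)₁ = ∂V₃/∂y − ∂V₂/∂z = 3*x + 2
(∇×V)₂ = ∂V₁/∂z − ∂V₃/∂x = -2*x - 3*y - 2*z
(∇×V)₃ = ∂V₂/∂x − ∂V₁/∂y = 2*x - 6*y + 6
∇×V = (3*x + 2, -2*x - 3*y - 2*z, 2*x - 6*y + 6)
At (-1, -3, 1): (-1, 9, 22).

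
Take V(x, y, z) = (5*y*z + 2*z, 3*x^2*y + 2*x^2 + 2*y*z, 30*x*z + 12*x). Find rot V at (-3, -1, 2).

(2, -75, -4)

(∇×V)₁ = ∂V₃/∂y − ∂V₂/∂z = -2*y
(∇×V)₂ = ∂V₁/∂z − ∂V₃/∂x = 5*y - 30*z - 10
(∇×V)₃ = ∂V₂/∂x − ∂V₁/∂y = 6*x*y + 4*x - 5*z
∇×V = (-2*y, 5*y - 30*z - 10, 6*x*y + 4*x - 5*z)
At (-3, -1, 2): (2, -75, -4).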